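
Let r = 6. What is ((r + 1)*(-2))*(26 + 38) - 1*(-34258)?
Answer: 33362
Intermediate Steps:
((r + 1)*(-2))*(26 + 38) - 1*(-34258) = ((6 + 1)*(-2))*(26 + 38) - 1*(-34258) = (7*(-2))*64 + 34258 = -14*64 + 34258 = -896 + 34258 = 33362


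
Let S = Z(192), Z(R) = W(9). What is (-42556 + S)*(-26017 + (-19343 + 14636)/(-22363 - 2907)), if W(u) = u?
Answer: 27972307437001/25270 ≈ 1.1069e+9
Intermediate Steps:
Z(R) = 9
S = 9
(-42556 + S)*(-26017 + (-19343 + 14636)/(-22363 - 2907)) = (-42556 + 9)*(-26017 + (-19343 + 14636)/(-22363 - 2907)) = -42547*(-26017 - 4707/(-25270)) = -42547*(-26017 - 4707*(-1/25270)) = -42547*(-26017 + 4707/25270) = -42547*(-657444883/25270) = 27972307437001/25270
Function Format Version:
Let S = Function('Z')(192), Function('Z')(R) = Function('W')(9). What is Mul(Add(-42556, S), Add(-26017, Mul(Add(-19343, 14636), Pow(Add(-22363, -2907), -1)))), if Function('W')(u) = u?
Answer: Rational(27972307437001, 25270) ≈ 1.1069e+9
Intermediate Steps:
Function('Z')(R) = 9
S = 9
Mul(Add(-42556, S), Add(-26017, Mul(Add(-19343, 14636), Pow(Add(-22363, -2907), -1)))) = Mul(Add(-42556, 9), Add(-26017, Mul(Add(-19343, 14636), Pow(Add(-22363, -2907), -1)))) = Mul(-42547, Add(-26017, Mul(-4707, Pow(-25270, -1)))) = Mul(-42547, Add(-26017, Mul(-4707, Rational(-1, 25270)))) = Mul(-42547, Add(-26017, Rational(4707, 25270))) = Mul(-42547, Rational(-657444883, 25270)) = Rational(27972307437001, 25270)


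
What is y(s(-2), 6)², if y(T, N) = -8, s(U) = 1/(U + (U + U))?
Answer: 64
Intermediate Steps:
s(U) = 1/(3*U) (s(U) = 1/(U + 2*U) = 1/(3*U))
y(s(-2), 6)² = (-8)² = 64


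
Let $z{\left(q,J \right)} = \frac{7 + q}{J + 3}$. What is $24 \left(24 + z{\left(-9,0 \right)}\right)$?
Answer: $560$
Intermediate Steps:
$z{\left(q,J \right)} = \frac{7 + q}{3 + J}$
$24 \left(24 + z{\left(-9,0 \right)}\right) = 24 \left(24 + \frac{7 - 9}{3 + 0}\right) = 24 \left(24 + \frac{1}{3} \left(-2\right)\right) = 24 \left(24 - \frac{2}{3}\right) = 24 \cdot \frac{70}{3} = 560$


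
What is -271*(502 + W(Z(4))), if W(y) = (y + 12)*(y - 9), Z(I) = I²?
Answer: -189158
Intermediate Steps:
W(y) = (-9 + y)*(12 + y) (W(y) = (12 + y)*(-9 + y) = (-9 + y)*(12 + y))
-271*(502 + W(Z(4))) = -271*(502 + (-108 + (4²)² + 3*4²)) = -271*(502 + (-108 + 16² + 3*16)) = -271*(502 + (-108 + 256 + 48)) = -271*(502 + 196) = -271*698 = -189158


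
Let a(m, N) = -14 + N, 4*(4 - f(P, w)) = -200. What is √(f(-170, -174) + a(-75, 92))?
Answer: 2*√33 ≈ 11.489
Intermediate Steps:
f(P, w) = 54 (f(P, w) = 4 - ¼*(-200) = 4 + 50 = 54)
√(f(-170, -174) + a(-75, 92)) = √(54 + (-14 + 92)) = √(54 + 78) = √132 = 2*√33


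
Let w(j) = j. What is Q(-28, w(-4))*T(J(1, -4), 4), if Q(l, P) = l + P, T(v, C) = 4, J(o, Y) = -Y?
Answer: -128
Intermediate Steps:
Q(l, P) = P + l
Q(-28, w(-4))*T(J(1, -4), 4) = (-4 - 28)*4 = -32*4 = -128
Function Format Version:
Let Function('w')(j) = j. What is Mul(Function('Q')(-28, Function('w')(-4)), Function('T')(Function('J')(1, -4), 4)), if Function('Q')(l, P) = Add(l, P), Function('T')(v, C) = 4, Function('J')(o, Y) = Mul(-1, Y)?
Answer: -128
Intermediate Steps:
Function('Q')(l, P) = Add(P, l)
Mul(Function('Q')(-28, Function('w')(-4)), Function('T')(Function('J')(1, -4), 4)) = Mul(Add(-4, -28), 4) = Mul(-32, 4) = -128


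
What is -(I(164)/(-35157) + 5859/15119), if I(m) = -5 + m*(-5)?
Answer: -72819346/177179561 ≈ -0.41099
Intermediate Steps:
I(m) = -5 - 5*m
-(I(164)/(-35157) + 5859/15119) = -((-5 - 5*164)/(-35157) + 5859/15119) = -((-5 - 820)*(-1/35157) + 5859*(1/15119)) = -(-825*(-1/35157) + 5859/15119) = -(275/11719 + 5859/15119) = -1*72819346/177179561 = -72819346/177179561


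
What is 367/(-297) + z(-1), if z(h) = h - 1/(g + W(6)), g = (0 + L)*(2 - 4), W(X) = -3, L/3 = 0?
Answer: -565/297 ≈ -1.9024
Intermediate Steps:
L = 0 (L = 3*0 = 0)
g = 0 (g = (0 + 0)*(2 - 4) = 0*(-2) = 0)
z(h) = 1/3 + h (z(h) = h - 1/(0 - 3) = h - 1/(-3) = h - 1*(-1/3) = h + 1/3 = 1/3 + h)
367/(-297) + z(-1) = 367/(-297) + (1/3 - 1) = 367*(-1/297) - 2/3 = -367/297 - 2/3 = -565/297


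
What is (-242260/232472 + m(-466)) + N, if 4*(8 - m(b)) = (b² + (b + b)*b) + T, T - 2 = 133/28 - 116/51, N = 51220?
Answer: -2647251285403/23712144 ≈ -1.1164e+5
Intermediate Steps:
T = 913/204 (T = 2 + (133/28 - 116/51) = 2 + (133*(1/28) - 116*1/51) = 2 + (19/4 - 116/51) = 2 + 505/204 = 913/204 ≈ 4.4755)
m(b) = 5615/816 - 3*b²/4 (m(b) = 8 - ((b² + (b + b)*b) + 913/204)/4 = 8 - ((b² + (2*b)*b) + 913/204)/4 = 8 - ((b² + 2*b²) + 913/204)/4 = 8 - (3*b² + 913/204)/4 = 8 - (913/204 + 3*b²)/4 = 8 + (-913/816 - 3*b²/4) = 5615/816 - 3*b²/4)
(-242260/232472 + m(-466)) + N = (-242260/232472 + (5615/816 - ¾*(-466)²)) + 51220 = (-242260*1/232472 + (5615/816 - ¾*217156)) + 51220 = (-60565/58118 + (5615/816 - 162867)) + 51220 = (-60565/58118 - 132893857/816) + 51220 = -3861787301083/23712144 + 51220 = -2647251285403/23712144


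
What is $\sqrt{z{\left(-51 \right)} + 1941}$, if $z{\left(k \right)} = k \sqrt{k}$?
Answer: $\sqrt{1941 - 51 i \sqrt{51}} \approx 44.249 - 4.1155 i$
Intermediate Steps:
$z{\left(k \right)} = k^{\frac{3}{2}}$
$\sqrt{z{\left(-51 \right)} + 1941} = \sqrt{\left(-51\right)^{\frac{3}{2}} + 1941} = \sqrt{- 51 i \sqrt{51} + 1941} = \sqrt{1941 - 51 i \sqrt{51}}$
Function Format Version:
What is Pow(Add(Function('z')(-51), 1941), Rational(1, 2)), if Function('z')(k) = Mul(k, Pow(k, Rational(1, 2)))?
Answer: Pow(Add(1941, Mul(-51, I, Pow(51, Rational(1, 2)))), Rational(1, 2)) ≈ Add(44.249, Mul(-4.1155, I))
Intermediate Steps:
Function('z')(k) = Pow(k, Rational(3, 2))
Pow(Add(Function('z')(-51), 1941), Rational(1, 2)) = Pow(Add(Pow(-51, Rational(3, 2)), 1941), Rational(1, 2)) = Pow(Add(Mul(-51, I, Pow(51, Rational(1, 2))), 1941), Rational(1, 2)) = Pow(Add(1941, Mul(-51, I, Pow(51, Rational(1, 2)))), Rational(1, 2))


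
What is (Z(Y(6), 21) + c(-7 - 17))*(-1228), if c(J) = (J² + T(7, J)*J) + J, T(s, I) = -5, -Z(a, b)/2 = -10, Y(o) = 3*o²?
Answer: -849776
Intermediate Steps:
Z(a, b) = 20 (Z(a, b) = -2*(-10) = 20)
c(J) = J² - 4*J (c(J) = (J² - 5*J) + J = J² - 4*J)
(Z(Y(6), 21) + c(-7 - 17))*(-1228) = (20 + (-7 - 17)*(-4 + (-7 - 17)))*(-1228) = (20 - 24*(-4 - 24))*(-1228) = (20 - 24*(-28))*(-1228) = (20 + 672)*(-1228) = 692*(-1228) = -849776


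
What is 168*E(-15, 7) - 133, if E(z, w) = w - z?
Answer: 3563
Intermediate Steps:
168*E(-15, 7) - 133 = 168*(7 - 1*(-15)) - 133 = 168*(7 + 15) - 133 = 168*22 - 133 = 3696 - 133 = 3563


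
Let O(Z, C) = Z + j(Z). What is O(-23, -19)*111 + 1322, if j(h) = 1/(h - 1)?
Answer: -9885/8 ≈ -1235.6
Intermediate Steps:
j(h) = 1/(-1 + h)
O(Z, C) = Z + 1/(-1 + Z)
O(-23, -19)*111 + 1322 = ((1 - 23*(-1 - 23))/(-1 - 23))*111 + 1322 = ((1 - 23*(-24))/(-24))*111 + 1322 = -(1 + 552)/24*111 + 1322 = -1/24*553*111 + 1322 = -553/24*111 + 1322 = -20461/8 + 1322 = -9885/8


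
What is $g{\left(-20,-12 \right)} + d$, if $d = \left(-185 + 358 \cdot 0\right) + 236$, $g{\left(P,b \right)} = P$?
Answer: $31$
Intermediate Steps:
$d = 51$ ($d = \left(-185 + 0\right) + 236 = -185 + 236 = 51$)
$g{\left(-20,-12 \right)} + d = -20 + 51 = 31$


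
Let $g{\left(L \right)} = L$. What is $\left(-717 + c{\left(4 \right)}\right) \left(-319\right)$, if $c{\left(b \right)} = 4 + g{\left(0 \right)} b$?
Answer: $227447$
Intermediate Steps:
$c{\left(b \right)} = 4$ ($c{\left(b \right)} = 4 + 0 b = 4 + 0 = 4$)
$\left(-717 + c{\left(4 \right)}\right) \left(-319\right) = \left(-717 + 4\right) \left(-319\right) = \left(-713\right) \left(-319\right) = 227447$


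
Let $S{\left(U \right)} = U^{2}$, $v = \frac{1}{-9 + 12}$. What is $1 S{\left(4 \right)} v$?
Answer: $\frac{16}{3} \approx 5.3333$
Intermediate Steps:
$v = \frac{1}{3} \approx 0.33333$
$1 S{\left(4 \right)} v = 1 \cdot 4^{2} \cdot \frac{1}{3} = 1 \cdot 16 \cdot \frac{1}{3} = 16 \cdot \frac{1}{3} = \frac{16}{3}$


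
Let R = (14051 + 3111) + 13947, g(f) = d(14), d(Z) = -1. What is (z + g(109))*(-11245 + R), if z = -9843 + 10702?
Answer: 17043312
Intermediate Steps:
g(f) = -1
z = 859
R = 31109 (R = 17162 + 13947 = 31109)
(z + g(109))*(-11245 + R) = (859 - 1)*(-11245 + 31109) = 858*19864 = 17043312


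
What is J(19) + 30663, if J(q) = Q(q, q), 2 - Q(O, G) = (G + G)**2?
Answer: 29221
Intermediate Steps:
Q(O, G) = 2 - 4*G**2 (Q(O, G) = 2 - (G + G)**2 = 2 - (2*G)**2 = 2 - 4*G**2)
J(q) = 2 - 4*q**2
J(19) + 30663 = (2 - 4*19**2) + 30663 = (2 - 4*361) + 30663 = (2 - 1444) + 30663 = -1442 + 30663 = 29221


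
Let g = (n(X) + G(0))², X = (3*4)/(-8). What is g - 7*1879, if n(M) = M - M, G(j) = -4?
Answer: -13137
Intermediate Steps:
X = -3/2 (X = 12*(-⅛) = -3/2 ≈ -1.5000)
n(M) = 0
g = 16 (g = (0 - 4)² = (-4)² = 16)
g - 7*1879 = 16 - 7*1879 = 16 - 1*13153 = 16 - 13153 = -13137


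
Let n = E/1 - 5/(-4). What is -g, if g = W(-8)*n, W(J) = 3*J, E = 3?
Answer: 102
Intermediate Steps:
n = 17/4 (n = 3/1 - 5/(-4) = 3*1 - 5*(-¼) = 3 + 5/4 = 17/4 ≈ 4.2500)
g = -102 (g = (3*(-8))*(17/4) = -24*17/4 = -102)
-g = -1*(-102) = 102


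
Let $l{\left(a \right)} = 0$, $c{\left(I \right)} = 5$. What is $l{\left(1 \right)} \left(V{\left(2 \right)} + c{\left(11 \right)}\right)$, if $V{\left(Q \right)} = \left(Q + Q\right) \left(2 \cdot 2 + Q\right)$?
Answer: $0$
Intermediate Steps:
$V{\left(Q \right)} = 2 Q \left(4 + Q\right)$
$l{\left(1 \right)} \left(V{\left(2 \right)} + c{\left(11 \right)}\right) = 0 \left(2 \cdot 2 \left(4 + 2\right) + 5\right) = 0 \left(2 \cdot 2 \cdot 6 + 5\right) = 0 \left(24 + 5\right) = 0 \cdot 29 = 0$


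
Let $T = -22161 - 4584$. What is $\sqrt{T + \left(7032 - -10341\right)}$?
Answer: $2 i \sqrt{2343} \approx 96.809 i$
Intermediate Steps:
$T = -26745$
$\sqrt{T + \left(7032 - -10341\right)} = \sqrt{-26745 + \left(7032 - -10341\right)} = \sqrt{-26745 + \left(7032 + 10341\right)} = \sqrt{-26745 + 17373} = \sqrt{-9372} = 2 i \sqrt{2343}$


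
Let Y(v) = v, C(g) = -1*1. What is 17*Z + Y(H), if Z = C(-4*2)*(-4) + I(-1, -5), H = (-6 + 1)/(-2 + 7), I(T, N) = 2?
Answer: 101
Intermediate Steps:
H = -1 (H = -5/5 = -5*1/5 = -1)
C(g) = -1
Z = 6 (Z = -1*(-4) + 2 = 4 + 2 = 6)
17*Z + Y(H) = 17*6 - 1 = 102 - 1 = 101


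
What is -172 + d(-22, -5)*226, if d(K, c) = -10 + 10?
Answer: -172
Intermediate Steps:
d(K, c) = 0
-172 + d(-22, -5)*226 = -172 + 0*226 = -172 + 0 = -172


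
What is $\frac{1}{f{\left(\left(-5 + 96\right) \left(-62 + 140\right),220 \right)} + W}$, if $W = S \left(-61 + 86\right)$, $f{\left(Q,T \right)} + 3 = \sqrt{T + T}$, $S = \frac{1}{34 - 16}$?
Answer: $\frac{522}{141719} + \frac{648 \sqrt{110}}{141719} \approx 0.051639$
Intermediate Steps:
$S = \frac{1}{18} \approx 0.055556$
$f{\left(Q,T \right)} = -3 + \sqrt{2} \sqrt{T}$ ($f{\left(Q,T \right)} = -3 + \sqrt{T + T} = -3 + \sqrt{2 T} = -3 + \sqrt{2} \sqrt{T}$)
$W = \frac{25}{18}$ ($W = \frac{-61 + 86}{18} = \frac{1}{18} \cdot 25 = \frac{25}{18} \approx 1.3889$)
$\frac{1}{f{\left(\left(-5 + 96\right) \left(-62 + 140\right),220 \right)} + W} = \frac{1}{\left(-3 + \sqrt{2} \sqrt{220}\right) + \frac{25}{18}} = \frac{1}{\left(-3 + \sqrt{2} \cdot 2 \sqrt{55}\right) + \frac{25}{18}} = \frac{1}{\left(-3 + 2 \sqrt{110}\right) + \frac{25}{18}} = \frac{1}{- \frac{29}{18} + 2 \sqrt{110}}$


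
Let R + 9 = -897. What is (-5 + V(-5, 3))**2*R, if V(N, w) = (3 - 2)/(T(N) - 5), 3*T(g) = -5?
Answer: -4805877/200 ≈ -24029.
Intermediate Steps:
R = -906 (R = -9 - 897 = -906)
T(g) = -5/3 (T(g) = (1/3)*(-5) = -5/3)
V(N, w) = -3/20 (V(N, w) = (3 - 2)/(-5/3 - 5) = 1/(-20/3) = 1*(-3/20) = -3/20)
(-5 + V(-5, 3))**2*R = (-5 - 3/20)**2*(-906) = (-103/20)**2*(-906) = (10609/400)*(-906) = -4805877/200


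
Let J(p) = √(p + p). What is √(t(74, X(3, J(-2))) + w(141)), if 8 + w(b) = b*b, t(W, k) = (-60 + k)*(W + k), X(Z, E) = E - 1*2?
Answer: √(15405 + 20*I) ≈ 124.12 + 0.0806*I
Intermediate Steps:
J(p) = √2*√p (J(p) = √(2*p) = √2*√p)
X(Z, E) = -2 + E (X(Z, E) = E - 2 = -2 + E)
w(b) = -8 + b² (w(b) = -8 + b*b = -8 + b²)
√(t(74, X(3, J(-2))) + w(141)) = √(((-2 + √2*√(-2))² - 60*74 - 60*(-2 + √2*√(-2)) + 74*(-2 + √2*√(-2))) + (-8 + 141²)) = √(((-2 + √2*(I*√2))² - 4440 - 60*(-2 + √2*(I*√2)) + 74*(-2 + √2*(I*√2))) + (-8 + 19881)) = √(((-2 + 2*I)² - 4440 - 60*(-2 + 2*I) + 74*(-2 + 2*I)) + 19873) = √(((-2 + 2*I)² - 4440 + (120 - 120*I) + (-148 + 148*I)) + 19873) = √((-4468 + (-2 + 2*I)² + 28*I) + 19873) = √(15405 + (-2 + 2*I)² + 28*I)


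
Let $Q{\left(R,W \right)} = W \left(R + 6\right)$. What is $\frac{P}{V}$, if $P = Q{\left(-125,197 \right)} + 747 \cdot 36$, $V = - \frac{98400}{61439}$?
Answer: $- \frac{211903111}{98400} \approx -2153.5$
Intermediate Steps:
$V = - \frac{98400}{61439}$ ($V = \left(-98400\right) \frac{1}{61439} = - \frac{98400}{61439} \approx -1.6016$)
$Q{\left(R,W \right)} = W \left(6 + R\right)$
$P = 3449$ ($P = 197 \left(6 - 125\right) + 747 \cdot 36 = 197 \left(-119\right) + 26892 = -23443 + 26892 = 3449$)
$\frac{P}{V} = \frac{3449}{- \frac{98400}{61439}} = 3449 \left(- \frac{61439}{98400}\right) = - \frac{211903111}{98400}$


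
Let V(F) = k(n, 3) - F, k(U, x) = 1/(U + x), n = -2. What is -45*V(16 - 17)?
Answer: -90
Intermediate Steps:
V(F) = 1 - F (V(F) = 1/(-2 + 3) - F = 1/1 - F = 1 - F)
-45*V(16 - 17) = -45*(1 - (16 - 17)) = -45*(1 - 1*(-1)) = -45*(1 + 1) = -45*2 = -90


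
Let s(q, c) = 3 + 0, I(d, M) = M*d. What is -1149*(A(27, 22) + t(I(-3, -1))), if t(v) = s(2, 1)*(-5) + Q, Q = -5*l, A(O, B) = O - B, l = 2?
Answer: 22980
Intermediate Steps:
Q = -10 (Q = -5*2 = -10)
s(q, c) = 3
t(v) = -25 (t(v) = 3*(-5) - 10 = -15 - 10 = -25)
-1149*(A(27, 22) + t(I(-3, -1))) = -1149*((27 - 1*22) - 25) = -1149*((27 - 22) - 25) = -1149*(5 - 25) = -1149*(-20) = 22980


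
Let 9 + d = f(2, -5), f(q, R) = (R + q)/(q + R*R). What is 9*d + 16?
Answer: -66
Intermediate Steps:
f(q, R) = (R + q)/(q + R²)
d = -82/9 (d = -9 + (-5 + 2)/(2 + (-5)²) = -9 - 3/(2 + 25) = -9 - 3/27 = -9 + (1/27)*(-3) = -9 - ⅑ = -82/9 ≈ -9.1111)
9*d + 16 = 9*(-82/9) + 16 = -82 + 16 = -66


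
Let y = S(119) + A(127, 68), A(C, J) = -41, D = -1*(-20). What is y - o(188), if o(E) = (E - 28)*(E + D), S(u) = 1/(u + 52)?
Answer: -5697890/171 ≈ -33321.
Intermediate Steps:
D = 20
S(u) = 1/(52 + u)
o(E) = (-28 + E)*(20 + E) (o(E) = (E - 28)*(E + 20) = (-28 + E)*(20 + E))
y = -7010/171 (y = 1/(52 + 119) - 41 = 1/171 - 41 = -7010/171 ≈ -40.994)
y - o(188) = -7010/171 - (-560 + 188² - 8*188) = -7010/171 - (-560 + 35344 - 1504) = -7010/171 - 1*33280 = -7010/171 - 33280 = -5697890/171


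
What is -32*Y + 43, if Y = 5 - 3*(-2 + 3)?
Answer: -21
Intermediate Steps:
Y = 2 (Y = 5 - 3*1 = 5 - 3 = 2)
-32*Y + 43 = -32*2 + 43 = -64 + 43 = -21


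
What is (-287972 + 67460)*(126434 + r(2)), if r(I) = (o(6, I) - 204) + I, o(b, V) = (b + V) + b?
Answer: -27838757952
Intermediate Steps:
o(b, V) = V + 2*b (o(b, V) = (V + b) + b = V + 2*b)
r(I) = -192 + 2*I (r(I) = ((I + 2*6) - 204) + I = ((I + 12) - 204) + I = ((12 + I) - 204) + I = (-192 + I) + I = -192 + 2*I)
(-287972 + 67460)*(126434 + r(2)) = (-287972 + 67460)*(126434 + (-192 + 2*2)) = -220512*(126434 + (-192 + 4)) = -220512*(126434 - 188) = -220512*126246 = -27838757952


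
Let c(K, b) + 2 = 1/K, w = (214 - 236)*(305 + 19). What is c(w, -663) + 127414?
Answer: 908192735/7128 ≈ 1.2741e+5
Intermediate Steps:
w = -7128 (w = -22*324 = -7128)
c(K, b) = -2 + 1/K
c(w, -663) + 127414 = (-2 + 1/(-7128)) + 127414 = (-2 - 1/7128) + 127414 = -14257/7128 + 127414 = 908192735/7128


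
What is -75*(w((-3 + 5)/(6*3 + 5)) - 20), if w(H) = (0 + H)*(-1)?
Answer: 34650/23 ≈ 1506.5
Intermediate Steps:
w(H) = -H (w(H) = H*(-1) = -H)
-75*(w((-3 + 5)/(6*3 + 5)) - 20) = -75*(-(-3 + 5)/(6*3 + 5) - 20) = -75*(-2/(18 + 5) - 20) = -75*(-2/23 - 20) = -75*(-462/23) = 34650/23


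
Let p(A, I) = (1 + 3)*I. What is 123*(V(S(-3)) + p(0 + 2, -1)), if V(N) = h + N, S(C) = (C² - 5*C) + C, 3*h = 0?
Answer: 2091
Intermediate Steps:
h = 0 (h = (⅓)*0 = 0)
S(C) = C² - 4*C
V(N) = N (V(N) = 0 + N = N)
p(A, I) = 4*I
123*(V(S(-3)) + p(0 + 2, -1)) = 123*(-3*(-4 - 3) + 4*(-1)) = 123*(-3*(-7) - 4) = 123*(21 - 4) = 123*17 = 2091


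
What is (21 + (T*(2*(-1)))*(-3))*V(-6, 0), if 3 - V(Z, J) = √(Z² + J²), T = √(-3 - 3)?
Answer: -63 - 18*I*√6 ≈ -63.0 - 44.091*I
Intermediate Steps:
T = I*√6 (T = √(-6) = I*√6 ≈ 2.4495*I)
V(Z, J) = 3 - √(J² + Z²) (V(Z, J) = 3 - √(Z² + J²) = 3 - √(J² + Z²))
(21 + (T*(2*(-1)))*(-3))*V(-6, 0) = (21 + ((I*√6)*(2*(-1)))*(-3))*(3 - √(0² + (-6)²)) = (21 + ((I*√6)*(-2))*(-3))*(3 - √(0 + 36)) = (21 - 2*I*√6*(-3))*(3 - √36) = (21 + 6*I*√6)*(3 - 1*6) = (21 + 6*I*√6)*(3 - 6) = (21 + 6*I*√6)*(-3) = -63 - 18*I*√6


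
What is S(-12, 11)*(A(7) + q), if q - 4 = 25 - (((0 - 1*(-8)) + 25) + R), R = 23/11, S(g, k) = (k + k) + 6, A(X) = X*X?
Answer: 13216/11 ≈ 1201.5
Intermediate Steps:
A(X) = X**2
S(g, k) = 6 + 2*k (S(g, k) = 2*k + 6 = 6 + 2*k)
R = 23/11 (R = 23*(1/11) = 23/11 ≈ 2.0909)
q = -67/11 (q = 4 + (25 - (((0 - 1*(-8)) + 25) + 23/11)) = 4 + (25 - (((0 + 8) + 25) + 23/11)) = 4 + (25 - ((8 + 25) + 23/11)) = 4 + (25 - (33 + 23/11)) = 4 + (25 - 1*386/11) = 4 + (25 - 386/11) = 4 - 111/11 = -67/11 ≈ -6.0909)
S(-12, 11)*(A(7) + q) = (6 + 2*11)*(7**2 - 67/11) = (6 + 22)*(49 - 67/11) = 28*(472/11) = 13216/11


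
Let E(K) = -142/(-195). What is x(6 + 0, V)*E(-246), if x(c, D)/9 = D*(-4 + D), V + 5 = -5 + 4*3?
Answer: -1704/65 ≈ -26.215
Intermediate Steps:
E(K) = 142/195 (E(K) = -142*(-1/195) = 142/195)
V = 2 (V = -5 + (-5 + 4*3) = -5 + (-5 + 12) = -5 + 7 = 2)
x(c, D) = 9*D*(-4 + D) (x(c, D) = 9*(D*(-4 + D)) = 9*D*(-4 + D))
x(6 + 0, V)*E(-246) = (9*2*(-4 + 2))*(142/195) = (9*2*(-2))*(142/195) = -36*142/195 = -1704/65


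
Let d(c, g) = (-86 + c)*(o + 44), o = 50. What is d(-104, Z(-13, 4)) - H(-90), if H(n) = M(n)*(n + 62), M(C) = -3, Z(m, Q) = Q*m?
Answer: -17944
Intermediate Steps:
H(n) = -186 - 3*n (H(n) = -3*(n + 62) = -3*(62 + n) = -186 - 3*n)
d(c, g) = -8084 + 94*c (d(c, g) = (-86 + c)*(50 + 44) = (-86 + c)*94 = -8084 + 94*c)
d(-104, Z(-13, 4)) - H(-90) = (-8084 + 94*(-104)) - (-186 - 3*(-90)) = (-8084 - 9776) - (-186 + 270) = -17860 - 1*84 = -17860 - 84 = -17944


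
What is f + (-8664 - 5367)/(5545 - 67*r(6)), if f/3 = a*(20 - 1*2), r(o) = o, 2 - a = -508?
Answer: 141624189/5143 ≈ 27537.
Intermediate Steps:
a = 510 (a = 2 - 1*(-508) = 2 + 508 = 510)
f = 27540 (f = 3*(510*(20 - 1*2)) = 3*(510*(20 - 2)) = 3*(510*18) = 3*9180 = 27540)
f + (-8664 - 5367)/(5545 - 67*r(6)) = 27540 + (-8664 - 5367)/(5545 - 67*6) = 27540 - 14031/(5545 - 402) = 27540 - 14031/5143 = 141624189/5143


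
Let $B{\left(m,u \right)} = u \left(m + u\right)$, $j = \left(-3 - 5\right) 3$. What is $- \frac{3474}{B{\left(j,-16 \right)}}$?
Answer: $- \frac{1737}{320} \approx -5.4281$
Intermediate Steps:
$j = -24$ ($j = \left(-8\right) 3 = -24$)
$- \frac{3474}{B{\left(j,-16 \right)}} = - \frac{3474}{\left(-16\right) \left(-24 - 16\right)} = - \frac{3474}{\left(-16\right) \left(-40\right)} = - \frac{3474}{640} = \left(-3474\right) \frac{1}{640} = - \frac{1737}{320}$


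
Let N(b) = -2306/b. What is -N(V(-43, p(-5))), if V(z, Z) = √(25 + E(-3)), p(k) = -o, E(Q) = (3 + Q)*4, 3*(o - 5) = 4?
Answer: 2306/5 ≈ 461.20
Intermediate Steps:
o = 19/3 (o = 5 + (⅓)*4 = 5 + 4/3 = 19/3 ≈ 6.3333)
E(Q) = 12 + 4*Q
p(k) = -19/3 (p(k) = -1*19/3 = -19/3)
V(z, Z) = 5 (V(z, Z) = √(25 + (12 + 4*(-3))) = √(25 + (12 - 12)) = √(25 + 0) = √25 = 5)
-N(V(-43, p(-5))) = -(-2306)/5 = -1*(-2306/5) = 2306/5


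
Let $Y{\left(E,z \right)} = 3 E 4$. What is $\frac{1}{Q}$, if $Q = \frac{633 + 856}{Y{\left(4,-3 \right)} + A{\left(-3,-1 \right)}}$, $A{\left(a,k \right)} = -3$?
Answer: $\frac{45}{1489} \approx 0.030222$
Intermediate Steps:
$Y{\left(E,z \right)} = 12 E$
$Q = \frac{1489}{45}$ ($Q = \frac{633 + 856}{12 \cdot 4 - 3} = \frac{1489}{48 - 3} = \frac{1489}{45} \approx 33.089$)
$\frac{1}{Q} = \frac{1}{\frac{1489}{45}} = \frac{45}{1489}$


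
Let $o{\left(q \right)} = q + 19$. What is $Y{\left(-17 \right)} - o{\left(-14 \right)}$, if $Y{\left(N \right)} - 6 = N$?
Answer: $-16$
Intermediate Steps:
$Y{\left(N \right)} = 6 + N$
$o{\left(q \right)} = 19 + q$
$Y{\left(-17 \right)} - o{\left(-14 \right)} = \left(6 - 17\right) - \left(19 - 14\right) = -11 - 5 = -16$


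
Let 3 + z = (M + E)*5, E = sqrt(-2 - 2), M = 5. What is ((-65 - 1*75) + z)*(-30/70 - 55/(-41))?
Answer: -30916/287 + 2620*I/287 ≈ -107.72 + 9.1289*I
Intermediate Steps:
E = 2*I (E = sqrt(-4) = 2*I ≈ 2.0*I)
z = 22 + 10*I (z = -3 + (5 + 2*I)*5 = -3 + (25 + 10*I) = 22 + 10*I ≈ 22.0 + 10.0*I)
((-65 - 1*75) + z)*(-30/70 - 55/(-41)) = ((-65 - 1*75) + (22 + 10*I))*(-30/70 - 55/(-41)) = ((-65 - 75) + (22 + 10*I))*(-30*1/70 - 55*(-1/41)) = (-140 + (22 + 10*I))*(-3/7 + 55/41) = (-118 + 10*I)*(262/287) = -30916/287 + 2620*I/287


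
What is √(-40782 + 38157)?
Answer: 5*I*√105 ≈ 51.235*I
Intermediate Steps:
√(-40782 + 38157) = √(-2625) = 5*I*√105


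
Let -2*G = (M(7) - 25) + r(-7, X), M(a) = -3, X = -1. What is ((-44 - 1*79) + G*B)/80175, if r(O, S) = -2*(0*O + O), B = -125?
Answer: -998/80175 ≈ -0.012448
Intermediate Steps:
r(O, S) = -2*O (r(O, S) = -2*(0 + O) = -2*O)
G = 7 (G = -((-3 - 25) - 2*(-7))/2 = -(-28 + 14)/2 = -½*(-14) = 7)
((-44 - 1*79) + G*B)/80175 = ((-44 - 1*79) + 7*(-125))/80175 = ((-44 - 79) - 875)*(1/80175) = (-123 - 875)*(1/80175) = -998*1/80175 = -998/80175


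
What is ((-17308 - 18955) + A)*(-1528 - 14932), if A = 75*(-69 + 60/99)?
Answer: 7494534280/11 ≈ 6.8132e+8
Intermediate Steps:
A = -56425/11 (A = 75*(-69 + 60*(1/99)) = 75*(-69 + 20/33) = 75*(-2257/33) = -56425/11 ≈ -5129.5)
((-17308 - 18955) + A)*(-1528 - 14932) = ((-17308 - 18955) - 56425/11)*(-1528 - 14932) = (-36263 - 56425/11)*(-16460) = -455318/11*(-16460) = 7494534280/11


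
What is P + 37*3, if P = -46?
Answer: 65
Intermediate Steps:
P + 37*3 = -46 + 37*3 = -46 + 111 = 65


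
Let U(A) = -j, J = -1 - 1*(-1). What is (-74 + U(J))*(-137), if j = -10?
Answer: 8768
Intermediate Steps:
J = 0 (J = -1 + 1 = 0)
U(A) = 10 (U(A) = -1*(-10) = 10)
(-74 + U(J))*(-137) = (-74 + 10)*(-137) = -64*(-137) = 8768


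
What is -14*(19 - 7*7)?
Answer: 420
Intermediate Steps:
-14*(19 - 7*7) = -14*(19 - 49) = -14*(-30) = 420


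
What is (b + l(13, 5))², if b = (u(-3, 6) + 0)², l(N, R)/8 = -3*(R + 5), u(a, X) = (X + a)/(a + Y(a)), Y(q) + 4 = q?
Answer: 575568081/10000 ≈ 57557.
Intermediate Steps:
Y(q) = -4 + q
u(a, X) = (X + a)/(-4 + 2*a) (u(a, X) = (X + a)/(a + (-4 + a)) = (X + a)/(-4 + 2*a))
l(N, R) = -120 - 24*R (l(N, R) = 8*(-3*(R + 5)) = 8*(-3*(5 + R)) = 8*(-15 - 3*R) = -120 - 24*R)
b = 9/100 (b = ((6 - 3)/(2*(-2 - 3)) + 0)² = ((½)*3/(-5) + 0)² = ((½)*(-⅕)*3 + 0)² = (-3/10 + 0)² = (-3/10)² = 9/100 ≈ 0.090000)
(b + l(13, 5))² = (9/100 + (-120 - 24*5))² = (9/100 + (-120 - 120))² = (9/100 - 240)² = (-23991/100)² = 575568081/10000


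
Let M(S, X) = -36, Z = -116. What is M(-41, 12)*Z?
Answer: 4176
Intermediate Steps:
M(-41, 12)*Z = -36*(-116) = 4176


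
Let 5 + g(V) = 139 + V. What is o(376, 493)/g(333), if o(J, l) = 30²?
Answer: 900/467 ≈ 1.9272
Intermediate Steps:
g(V) = 134 + V (g(V) = -5 + (139 + V) = 134 + V)
o(J, l) = 900
o(376, 493)/g(333) = 900/(134 + 333) = 900/467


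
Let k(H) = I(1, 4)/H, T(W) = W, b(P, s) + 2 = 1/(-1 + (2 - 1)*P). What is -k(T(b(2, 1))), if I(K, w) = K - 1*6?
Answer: -5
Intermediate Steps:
I(K, w) = -6 + K (I(K, w) = K - 6 = -6 + K)
b(P, s) = -2 + 1/(-1 + P) (b(P, s) = -2 + 1/(-1 + (2 - 1)*P) = -2 + 1/(-1 + 1*P) = -2 + 1/(-1 + P))
k(H) = -5/H (k(H) = (-6 + 1)/H = -5/H)
-k(T(b(2, 1))) = -(-5)/((3 - 2*2)/(-1 + 2)) = -(-5)/((3 - 4)/1) = -(-5)/(1*(-1)) = -(-5)/(-1) = -(-5)*(-1) = -1*5 = -5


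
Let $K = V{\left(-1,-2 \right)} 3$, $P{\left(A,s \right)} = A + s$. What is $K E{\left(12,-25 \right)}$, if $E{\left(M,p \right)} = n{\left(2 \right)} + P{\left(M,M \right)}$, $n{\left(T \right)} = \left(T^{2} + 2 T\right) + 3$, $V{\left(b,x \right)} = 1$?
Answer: $105$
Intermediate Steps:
$n{\left(T \right)} = 3 + T^{2} + 2 T$
$E{\left(M,p \right)} = 11 + 2 M$ ($E{\left(M,p \right)} = \left(3 + 2^{2} + 2 \cdot 2\right) + \left(M + M\right) = \left(3 + 4 + 4\right) + 2 M = 11 + 2 M$)
$K = 3$ ($K = 1 \cdot 3 = 3$)
$K E{\left(12,-25 \right)} = 3 \left(11 + 2 \cdot 12\right) = 3 \left(11 + 24\right) = 3 \cdot 35 = 105$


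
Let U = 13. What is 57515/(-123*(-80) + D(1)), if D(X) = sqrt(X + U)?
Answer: 282973800/48412793 - 57515*sqrt(14)/96825586 ≈ 5.8428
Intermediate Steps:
D(X) = sqrt(13 + X) (D(X) = sqrt(X + 13) = sqrt(13 + X))
57515/(-123*(-80) + D(1)) = 57515/(-123*(-80) + sqrt(13 + 1)) = 57515/(9840 + sqrt(14))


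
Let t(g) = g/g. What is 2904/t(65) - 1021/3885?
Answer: 11281019/3885 ≈ 2903.7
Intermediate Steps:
t(g) = 1
2904/t(65) - 1021/3885 = 2904/1 - 1021/3885 = 2904*1 - 1021*1/3885 = 2904 - 1021/3885 = 11281019/3885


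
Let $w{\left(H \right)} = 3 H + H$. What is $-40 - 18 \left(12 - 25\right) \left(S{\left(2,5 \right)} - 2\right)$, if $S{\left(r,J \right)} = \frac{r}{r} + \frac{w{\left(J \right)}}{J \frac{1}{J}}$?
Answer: $4406$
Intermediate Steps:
$w{\left(H \right)} = 4 H$
$S{\left(r,J \right)} = 1 + 4 J$ ($S{\left(r,J \right)} = \frac{r}{r} + \frac{4 J}{J \frac{1}{J}} = 1 + \frac{4 J}{1} = 1 + 4 J 1 = 1 + 4 J$)
$-40 - 18 \left(12 - 25\right) \left(S{\left(2,5 \right)} - 2\right) = -40 - 18 \left(12 - 25\right) \left(\left(1 + 4 \cdot 5\right) - 2\right) = -40 - 18 \left(- 13 \left(\left(1 + 20\right) - 2\right)\right) = -40 - 18 \left(- 13 \left(21 - 2\right)\right) = -40 - 18 \left(\left(-13\right) 19\right) = -40 - -4446 = -40 + 4446 = 4406$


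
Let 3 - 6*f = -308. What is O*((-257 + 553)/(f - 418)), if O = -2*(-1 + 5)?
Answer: 14208/2197 ≈ 6.4670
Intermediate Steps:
f = 311/6 (f = ½ - ⅙*(-308) = ½ + 154/3 = 311/6 ≈ 51.833)
O = -8 (O = -2*4 = -8)
O*((-257 + 553)/(f - 418)) = -8*(-257 + 553)/(311/6 - 418) = -2368/(-2197/6) = -2368*(-6)/2197 = -8*(-1776/2197) = 14208/2197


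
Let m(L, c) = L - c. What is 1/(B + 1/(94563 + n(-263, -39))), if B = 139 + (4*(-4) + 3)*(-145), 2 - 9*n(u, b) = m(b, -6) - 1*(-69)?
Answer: 851033/1722490801 ≈ 0.00049407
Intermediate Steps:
n(u, b) = -73/9 - b/9 (n(u, b) = 2/9 - ((b - 1*(-6)) - 1*(-69))/9 = 2/9 - ((b + 6) + 69)/9 = 2/9 - ((6 + b) + 69)/9 = 2/9 - (75 + b)/9 = 2/9 + (-25/3 - b/9) = -73/9 - b/9)
B = 2024 (B = 139 + (-16 + 3)*(-145) = 139 - 13*(-145) = 139 + 1885 = 2024)
1/(B + 1/(94563 + n(-263, -39))) = 1/(2024 + 1/(94563 + (-73/9 - 1/9*(-39)))) = 1/(2024 + 1/(94563 + (-73/9 + 13/3))) = 1/(2024 + 1/(94563 - 34/9)) = 1/(2024 + 1/(851033/9)) = 1/(2024 + 9/851033) = 1/(1722490801/851033) = 851033/1722490801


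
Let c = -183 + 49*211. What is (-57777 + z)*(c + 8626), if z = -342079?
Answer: -7510095392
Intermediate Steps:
c = 10156 (c = -183 + 10339 = 10156)
(-57777 + z)*(c + 8626) = (-57777 - 342079)*(10156 + 8626) = -399856*18782 = -7510095392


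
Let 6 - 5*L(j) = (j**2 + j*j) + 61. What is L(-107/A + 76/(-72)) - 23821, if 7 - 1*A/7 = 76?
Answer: -500382752209/20996010 ≈ -23832.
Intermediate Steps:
A = -483 (A = 49 - 7*76 = 49 - 532 = -483)
L(j) = -11 - 2*j**2/5 (L(j) = 6/5 - ((j**2 + j*j) + 61)/5 = 6/5 - ((j**2 + j**2) + 61)/5 = 6/5 - (2*j**2 + 61)/5 = 6/5 - (61 + 2*j**2)/5 = 6/5 + (-61/5 - 2*j**2/5) = -11 - 2*j**2/5)
L(-107/A + 76/(-72)) - 23821 = (-11 - 2*(-107/(-483) + 76/(-72))**2/5) - 23821 = (-11 - 2*(-107*(-1/483) + 76*(-1/72))**2/5) - 23821 = (-11 - 2*(107/483 - 19/18)**2/5) - 23821 = (-11 - 2*(-2417/2898)**2/5) - 23821 = (-11 - 2/5*5841889/8398404) - 23821 = (-11 - 5841889/20996010) - 23821 = -236797999/20996010 - 23821 = -500382752209/20996010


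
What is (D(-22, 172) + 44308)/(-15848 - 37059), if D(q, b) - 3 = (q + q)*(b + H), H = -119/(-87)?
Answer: -3191405/4602909 ≈ -0.69335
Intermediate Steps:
H = 119/87 (H = -119*(-1/87) = 119/87 ≈ 1.3678)
D(q, b) = 3 + 2*q*(119/87 + b) (D(q, b) = 3 + (q + q)*(b + 119/87) = 3 + (2*q)*(119/87 + b) = 3 + 2*q*(119/87 + b))
(D(-22, 172) + 44308)/(-15848 - 37059) = ((3 + (238/87)*(-22) + 2*172*(-22)) + 44308)/(-15848 - 37059) = ((3 - 5236/87 - 7568) + 44308)/(-52907) = (-663391/87 + 44308)*(-1/52907) = (3191405/87)*(-1/52907) = -3191405/4602909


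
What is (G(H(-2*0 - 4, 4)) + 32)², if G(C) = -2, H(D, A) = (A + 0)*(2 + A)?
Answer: 900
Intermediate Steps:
H(D, A) = A*(2 + A)
(G(H(-2*0 - 4, 4)) + 32)² = (-2 + 32)² = 30² = 900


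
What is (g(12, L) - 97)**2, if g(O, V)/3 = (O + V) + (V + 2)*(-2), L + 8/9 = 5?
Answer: 65536/9 ≈ 7281.8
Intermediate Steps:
L = 37/9 (L = -8/9 + 5 = 37/9 ≈ 4.1111)
g(O, V) = -12 - 3*V + 3*O (g(O, V) = 3*((O + V) + (V + 2)*(-2)) = 3*((O + V) + (2 + V)*(-2)) = 3*((O + V) + (-4 - 2*V)) = 3*(-4 + O - V) = -12 - 3*V + 3*O)
(g(12, L) - 97)**2 = ((-12 - 3*37/9 + 3*12) - 97)**2 = ((-12 - 37/3 + 36) - 97)**2 = (35/3 - 97)**2 = (-256/3)**2 = 65536/9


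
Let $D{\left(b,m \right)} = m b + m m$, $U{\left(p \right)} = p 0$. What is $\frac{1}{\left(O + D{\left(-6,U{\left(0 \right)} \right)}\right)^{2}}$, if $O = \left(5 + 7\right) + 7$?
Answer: $\frac{1}{361} \approx 0.0027701$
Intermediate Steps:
$U{\left(p \right)} = 0$
$D{\left(b,m \right)} = m^{2} + b m$ ($D{\left(b,m \right)} = b m + m^{2} = m^{2} + b m$)
$O = 19$ ($O = 12 + 7 = 19$)
$\frac{1}{\left(O + D{\left(-6,U{\left(0 \right)} \right)}\right)^{2}} = \frac{1}{\left(19 + 0 \left(-6 + 0\right)\right)^{2}} = \frac{1}{\left(19 + 0 \left(-6\right)\right)^{2}} = \frac{1}{\left(19 + 0\right)^{2}} = \frac{1}{19^{2}} = \frac{1}{361}$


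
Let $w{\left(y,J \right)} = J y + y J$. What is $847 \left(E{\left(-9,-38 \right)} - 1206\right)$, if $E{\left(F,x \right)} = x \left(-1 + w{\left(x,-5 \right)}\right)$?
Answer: $-13219976$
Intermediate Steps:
$w{\left(y,J \right)} = 2 J y$ ($w{\left(y,J \right)} = J y + J y = 2 J y$)
$E{\left(F,x \right)} = x \left(-1 - 10 x\right)$ ($E{\left(F,x \right)} = x \left(-1 + 2 \left(-5\right) x\right) = x \left(-1 - 10 x\right)$)
$847 \left(E{\left(-9,-38 \right)} - 1206\right) = 847 \left(\left(-1\right) \left(-38\right) \left(1 + 10 \left(-38\right)\right) - 1206\right) = 847 \left(\left(-1\right) \left(-38\right) \left(1 - 380\right) - 1206\right) = 847 \left(\left(-1\right) \left(-38\right) \left(-379\right) - 1206\right) = 847 \left(-14402 - 1206\right) = 847 \left(-15608\right) = -13219976$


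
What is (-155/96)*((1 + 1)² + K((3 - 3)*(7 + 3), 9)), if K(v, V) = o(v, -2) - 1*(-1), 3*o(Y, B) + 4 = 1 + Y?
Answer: -155/24 ≈ -6.4583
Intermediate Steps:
o(Y, B) = -1 + Y/3 (o(Y, B) = -4/3 + (1 + Y)/3 = -4/3 + (⅓ + Y/3) = -1 + Y/3)
K(v, V) = v/3 (K(v, V) = (-1 + v/3) - 1*(-1) = (-1 + v/3) + 1 = v/3)
(-155/96)*((1 + 1)² + K((3 - 3)*(7 + 3), 9)) = (-155/96)*((1 + 1)² + ((3 - 3)*(7 + 3))/3) = (-155*1/96)*(2² + (0*10)/3) = -155*(4 + (⅓)*0)/96 = -155*(4 + 0)/96 = -155/96*4 = -155/24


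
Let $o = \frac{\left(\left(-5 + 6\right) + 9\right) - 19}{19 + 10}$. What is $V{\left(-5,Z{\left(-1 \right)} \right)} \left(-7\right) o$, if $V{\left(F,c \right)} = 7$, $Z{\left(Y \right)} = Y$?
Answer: $\frac{441}{29} \approx 15.207$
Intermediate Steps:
$o = - \frac{9}{29}$ ($o = \frac{\left(1 + 9\right) - 19}{29} = \left(10 - 19\right) \frac{1}{29} = \left(-9\right) \frac{1}{29} = - \frac{9}{29} \approx -0.31034$)
$V{\left(-5,Z{\left(-1 \right)} \right)} \left(-7\right) o = 7 \left(-7\right) \left(- \frac{9}{29}\right) = \left(-49\right) \left(- \frac{9}{29}\right) = \frac{441}{29}$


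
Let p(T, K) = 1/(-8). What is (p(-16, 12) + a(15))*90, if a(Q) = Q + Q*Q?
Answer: 86355/4 ≈ 21589.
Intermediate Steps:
p(T, K) = -⅛
a(Q) = Q + Q²
(p(-16, 12) + a(15))*90 = (-⅛ + 15*(1 + 15))*90 = (-⅛ + 15*16)*90 = (-⅛ + 240)*90 = (1919/8)*90 = 86355/4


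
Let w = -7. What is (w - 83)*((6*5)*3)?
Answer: -8100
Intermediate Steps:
(w - 83)*((6*5)*3) = (-7 - 83)*((6*5)*3) = -2700*3 = -90*90 = -8100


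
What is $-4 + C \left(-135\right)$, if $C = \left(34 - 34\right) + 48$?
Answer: $-6484$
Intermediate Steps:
$C = 48$ ($C = 0 + 48 = 48$)
$-4 + C \left(-135\right) = -4 + 48 \left(-135\right) = -4 - 6480 = -6484$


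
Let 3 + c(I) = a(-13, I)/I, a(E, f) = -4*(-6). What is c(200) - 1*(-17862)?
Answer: 446478/25 ≈ 17859.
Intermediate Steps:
a(E, f) = 24
c(I) = -3 + 24/I
c(200) - 1*(-17862) = (-3 + 24/200) - 1*(-17862) = (-3 + 24*(1/200)) + 17862 = (-3 + 3/25) + 17862 = -72/25 + 17862 = 446478/25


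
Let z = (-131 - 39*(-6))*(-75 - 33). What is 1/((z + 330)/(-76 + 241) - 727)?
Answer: -55/43583 ≈ -0.0012620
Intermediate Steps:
z = -11124 (z = (-131 + 234)*(-108) = 103*(-108) = -11124)
1/((z + 330)/(-76 + 241) - 727) = 1/((-11124 + 330)/(-76 + 241) - 727) = 1/(-10794/165 - 727) = 1/(-10794*1/165 - 727) = 1/(-3598/55 - 727) = 1/(-43583/55) = -55/43583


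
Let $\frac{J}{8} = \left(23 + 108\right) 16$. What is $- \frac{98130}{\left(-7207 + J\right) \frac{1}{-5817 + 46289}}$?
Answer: $- \frac{1323839120}{3187} \approx -4.1539 \cdot 10^{5}$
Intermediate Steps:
$J = 16768$ ($J = 8 \left(23 + 108\right) 16 = 8 \cdot 131 \cdot 16 = 8 \cdot 2096 = 16768$)
$- \frac{98130}{\left(-7207 + J\right) \frac{1}{-5817 + 46289}} = - \frac{98130}{\left(-7207 + 16768\right) \frac{1}{-5817 + 46289}} = - \frac{98130}{9561 \cdot \frac{1}{40472}} = - \frac{98130}{\frac{9561}{40472}} = \left(-98130\right) \frac{40472}{9561} = - \frac{1323839120}{3187}$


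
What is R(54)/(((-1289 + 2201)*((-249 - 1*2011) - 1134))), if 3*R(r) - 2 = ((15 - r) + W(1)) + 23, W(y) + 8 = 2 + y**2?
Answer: 1/488736 ≈ 2.0461e-6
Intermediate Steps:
W(y) = -6 + y**2 (W(y) = -8 + (2 + y**2) = -6 + y**2)
R(r) = 35/3 - r/3 (R(r) = 2/3 + (((15 - r) + (-6 + 1**2)) + 23)/3 = 2/3 + (((15 - r) + (-6 + 1)) + 23)/3 = 2/3 + (((15 - r) - 5) + 23)/3 = 2/3 + ((10 - r) + 23)/3 = 2/3 + (33 - r)/3 = 2/3 + (11 - r/3) = 35/3 - r/3)
R(54)/(((-1289 + 2201)*((-249 - 1*2011) - 1134))) = (35/3 - 1/3*54)/(((-1289 + 2201)*((-249 - 1*2011) - 1134))) = (35/3 - 18)/((912*((-249 - 2011) - 1134))) = -19*1/(912*(-2260 - 1134))/3 = -19/(3*(912*(-3394))) = -19/3/(-3095328) = -19/3*(-1/3095328) = 1/488736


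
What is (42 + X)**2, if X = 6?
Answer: 2304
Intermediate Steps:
(42 + X)**2 = (42 + 6)**2 = 48**2 = 2304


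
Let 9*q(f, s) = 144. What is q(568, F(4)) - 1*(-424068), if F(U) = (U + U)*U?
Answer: 424084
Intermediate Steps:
F(U) = 2*U² (F(U) = (2*U)*U = 2*U²)
q(f, s) = 16 (q(f, s) = (⅑)*144 = 16)
q(568, F(4)) - 1*(-424068) = 16 - 1*(-424068) = 16 + 424068 = 424084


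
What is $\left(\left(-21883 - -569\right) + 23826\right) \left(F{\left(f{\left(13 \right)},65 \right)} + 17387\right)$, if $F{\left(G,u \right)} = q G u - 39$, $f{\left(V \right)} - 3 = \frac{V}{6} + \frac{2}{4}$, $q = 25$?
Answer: $\frac{200128528}{3} \approx 6.671 \cdot 10^{7}$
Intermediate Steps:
$f{\left(V \right)} = \frac{7}{2} + \frac{V}{6}$ ($f{\left(V \right)} = 3 + \left(\frac{V}{6} + \frac{2}{4}\right) = 3 + \left(V \frac{1}{6} + 2 \cdot \frac{1}{4}\right) = 3 + \left(\frac{V}{6} + \frac{1}{2}\right) = 3 + \left(\frac{1}{2} + \frac{V}{6}\right) = \frac{7}{2} + \frac{V}{6}$)
$F{\left(G,u \right)} = -39 + 25 G u$ ($F{\left(G,u \right)} = 25 G u - 39 = -39 + 25 G u$)
$\left(\left(-21883 - -569\right) + 23826\right) \left(F{\left(f{\left(13 \right)},65 \right)} + 17387\right) = \left(\left(-21883 - -569\right) + 23826\right) \left(\left(-39 + 25 \left(\frac{7}{2} + \frac{1}{6} \cdot 13\right) 65\right) + 17387\right) = \left(\left(-21883 + 569\right) + 23826\right) \left(\left(-39 + 25 \left(\frac{7}{2} + \frac{13}{6}\right) 65\right) + 17387\right) = \left(-21314 + 23826\right) \left(\left(-39 + 25 \cdot \frac{17}{3} \cdot 65\right) + 17387\right) = 2512 \left(\left(-39 + \frac{27625}{3}\right) + 17387\right) = 2512 \left(\frac{27508}{3} + 17387\right) = 2512 \cdot \frac{79669}{3} = \frac{200128528}{3}$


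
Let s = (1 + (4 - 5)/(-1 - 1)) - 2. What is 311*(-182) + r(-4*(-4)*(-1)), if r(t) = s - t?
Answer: -113173/2 ≈ -56587.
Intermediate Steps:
s = -½ (s = (1 - 1/(-2)) - 2 = (1 - 1*(-½)) - 2 = (1 + ½) - 2 = 3/2 - 2 = -½ ≈ -0.50000)
r(t) = -½ - t
311*(-182) + r(-4*(-4)*(-1)) = 311*(-182) + (-½ - (-4*(-4))*(-1)) = -56602 + (-½ - 16*(-1)) = -56602 + (-½ - 1*(-16)) = -56602 + (-½ + 16) = -56602 + 31/2 = -113173/2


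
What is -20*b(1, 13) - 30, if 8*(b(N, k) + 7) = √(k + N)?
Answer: 110 - 5*√14/2 ≈ 100.65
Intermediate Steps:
b(N, k) = -7 + √(N + k)/8 (b(N, k) = -7 + √(k + N)/8 = -7 + √(N + k)/8)
-20*b(1, 13) - 30 = -20*(-7 + √(1 + 13)/8) - 30 = -20*(-7 + √14/8) - 30 = (140 - 5*√14/2) - 30 = 110 - 5*√14/2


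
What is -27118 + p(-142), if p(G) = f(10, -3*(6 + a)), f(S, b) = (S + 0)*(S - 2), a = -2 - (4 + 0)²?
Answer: -27038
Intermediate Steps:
a = -18 (a = -2 - 1*4² = -2 - 1*16 = -2 - 16 = -18)
f(S, b) = S*(-2 + S)
p(G) = 80 (p(G) = 10*(-2 + 10) = 10*8 = 80)
-27118 + p(-142) = -27118 + 80 = -27038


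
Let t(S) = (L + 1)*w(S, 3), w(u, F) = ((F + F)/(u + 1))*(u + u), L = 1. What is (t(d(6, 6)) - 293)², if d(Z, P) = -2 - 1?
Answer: 66049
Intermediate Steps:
d(Z, P) = -3
w(u, F) = 4*F*u/(1 + u) (w(u, F) = ((2*F)/(1 + u))*(2*u) = (2*F/(1 + u))*(2*u) = 4*F*u/(1 + u))
t(S) = 24*S/(1 + S) (t(S) = (1 + 1)*(4*3*S/(1 + S)) = 2*(12*S/(1 + S)) = 24*S/(1 + S))
(t(d(6, 6)) - 293)² = (24*(-3)/(1 - 3) - 293)² = (24*(-3)/(-2) - 293)² = (24*(-3)*(-½) - 293)² = (36 - 293)² = (-257)² = 66049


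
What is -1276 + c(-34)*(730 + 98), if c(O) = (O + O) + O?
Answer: -85732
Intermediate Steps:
c(O) = 3*O (c(O) = 2*O + O = 3*O)
-1276 + c(-34)*(730 + 98) = -1276 + (3*(-34))*(730 + 98) = -1276 - 102*828 = -1276 - 84456 = -85732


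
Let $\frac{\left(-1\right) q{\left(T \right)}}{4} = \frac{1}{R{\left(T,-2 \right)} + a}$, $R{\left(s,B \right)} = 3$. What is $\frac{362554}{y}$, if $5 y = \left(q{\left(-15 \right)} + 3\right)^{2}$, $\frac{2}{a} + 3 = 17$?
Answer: $\frac{219345170}{361} \approx 6.076 \cdot 10^{5}$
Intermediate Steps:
$a = \frac{1}{7}$ ($a = \frac{2}{-3 + 17} = \frac{2}{14} = 2 \cdot \frac{1}{14} = \frac{1}{7} \approx 0.14286$)
$q{\left(T \right)} = - \frac{14}{11}$ ($q{\left(T \right)} = - \frac{4}{3 + \frac{1}{7}} = - \frac{4}{\frac{22}{7}} = \left(-4\right) \frac{7}{22} = - \frac{14}{11}$)
$y = \frac{361}{605}$ ($y = \frac{\left(- \frac{14}{11} + 3\right)^{2}}{5} = \frac{\left(\frac{19}{11}\right)^{2}}{5} = \frac{1}{5} \cdot \frac{361}{121} = \frac{361}{605} \approx 0.59669$)
$\frac{362554}{y} = \frac{362554}{\frac{361}{605}} = 362554 \cdot \frac{605}{361} = \frac{219345170}{361}$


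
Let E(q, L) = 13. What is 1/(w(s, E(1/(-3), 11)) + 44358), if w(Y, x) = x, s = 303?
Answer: 1/44371 ≈ 2.2537e-5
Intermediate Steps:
1/(w(s, E(1/(-3), 11)) + 44358) = 1/(13 + 44358) = 1/44371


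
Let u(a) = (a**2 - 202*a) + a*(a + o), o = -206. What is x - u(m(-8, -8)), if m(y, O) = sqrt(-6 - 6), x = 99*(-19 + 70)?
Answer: 5073 + 816*I*sqrt(3) ≈ 5073.0 + 1413.4*I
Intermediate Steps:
x = 5049 (x = 99*51 = 5049)
m(y, O) = 2*I*sqrt(3) (m(y, O) = sqrt(-12) = 2*I*sqrt(3))
u(a) = a**2 - 202*a + a*(-206 + a) (u(a) = (a**2 - 202*a) + a*(a - 206) = (a**2 - 202*a) + a*(-206 + a) = a**2 - 202*a + a*(-206 + a))
x - u(m(-8, -8)) = 5049 - 2*2*I*sqrt(3)*(-204 + 2*I*sqrt(3)) = 5049 - 4*I*sqrt(3)*(-204 + 2*I*sqrt(3))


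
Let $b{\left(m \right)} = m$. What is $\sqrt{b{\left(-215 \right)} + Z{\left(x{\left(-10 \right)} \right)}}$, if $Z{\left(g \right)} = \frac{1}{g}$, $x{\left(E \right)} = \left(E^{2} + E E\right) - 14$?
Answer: $\frac{i \sqrt{7437954}}{186} \approx 14.663 i$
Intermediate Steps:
$x{\left(E \right)} = -14 + 2 E^{2}$ ($x{\left(E \right)} = \left(E^{2} + E^{2}\right) - 14 = 2 E^{2} - 14 = -14 + 2 E^{2}$)
$\sqrt{b{\left(-215 \right)} + Z{\left(x{\left(-10 \right)} \right)}} = \sqrt{-215 + \frac{1}{-14 + 2 \left(-10\right)^{2}}} = \sqrt{-215 + \frac{1}{-14 + 2 \cdot 100}} = \sqrt{-215 + \frac{1}{-14 + 200}} = \sqrt{-215 + \frac{1}{186}} = \sqrt{- \frac{39989}{186}} = \frac{i \sqrt{7437954}}{186}$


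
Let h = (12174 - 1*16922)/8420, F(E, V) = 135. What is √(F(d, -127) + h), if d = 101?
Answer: 2*√148922435/2105 ≈ 11.595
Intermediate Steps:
h = -1187/2105 (h = (12174 - 16922)*(1/8420) = -4748*1/8420 = -1187/2105 ≈ -0.56390)
√(F(d, -127) + h) = √(135 - 1187/2105) = √(282988/2105) = 2*√148922435/2105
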